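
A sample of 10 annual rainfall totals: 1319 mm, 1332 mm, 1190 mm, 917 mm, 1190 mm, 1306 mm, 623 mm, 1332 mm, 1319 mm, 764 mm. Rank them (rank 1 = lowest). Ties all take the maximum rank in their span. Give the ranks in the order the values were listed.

8, 10, 5, 3, 5, 6, 1, 10, 8, 2

Sorted (ascending): 623, 764, 917, 1190, 1190, 1306, 1319, 1319, 1332, 1332
The 2 values of 1190 occupy positions 4–5 → each gets rank 5.
The 2 values of 1319 occupy positions 7–8 → each gets rank 8.
The 2 values of 1332 occupy positions 9–10 → each gets rank 10.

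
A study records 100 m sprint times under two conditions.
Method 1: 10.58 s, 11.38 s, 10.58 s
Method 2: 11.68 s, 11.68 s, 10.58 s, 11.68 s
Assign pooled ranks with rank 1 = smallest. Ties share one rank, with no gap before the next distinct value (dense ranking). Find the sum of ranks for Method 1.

4

Sorted (ascending): 10.58, 10.58, 10.58, 11.38, 11.68, 11.68, 11.68
The 3 values of 10.58 share dense rank 1.
The 3 values of 11.68 share dense rank 3.
Remaining distinct values take the next consecutive integers.
Method 1 values → pooled ranks: 10.58→1, 11.38→2, 10.58→1
Rank sum = 1 + 2 + 1 = 4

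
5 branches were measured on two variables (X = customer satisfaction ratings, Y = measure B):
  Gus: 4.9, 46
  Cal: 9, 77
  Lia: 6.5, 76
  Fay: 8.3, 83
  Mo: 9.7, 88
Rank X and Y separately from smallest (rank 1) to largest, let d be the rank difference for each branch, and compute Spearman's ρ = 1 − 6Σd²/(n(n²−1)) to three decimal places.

0.900

Ranks of variable 1: 1, 4, 2, 3, 5
Ranks of variable 2: 1, 3, 2, 4, 5
d = r₁ − r₂: 0, 1, 0, -1, 0
d²: 0, 1, 0, 1, 0; Σd² = 2
ρ = 1 − 6·2/(5·24) = 1 − 12/120 = 0.900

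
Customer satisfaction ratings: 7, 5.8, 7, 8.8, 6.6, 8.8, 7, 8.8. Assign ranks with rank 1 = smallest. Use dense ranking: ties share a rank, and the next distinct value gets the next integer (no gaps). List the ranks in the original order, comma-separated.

3, 1, 3, 4, 2, 4, 3, 4

Sorted (ascending): 5.8, 6.6, 7, 7, 7, 8.8, 8.8, 8.8
The 3 values of 7 share dense rank 3.
The 3 values of 8.8 share dense rank 4.
Remaining distinct values take the next consecutive integers.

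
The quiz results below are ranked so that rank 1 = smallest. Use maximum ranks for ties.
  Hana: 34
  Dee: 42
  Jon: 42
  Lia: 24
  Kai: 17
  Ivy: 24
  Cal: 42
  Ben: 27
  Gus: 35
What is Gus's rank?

Sorted (ascending): 17, 24, 24, 27, 34, 35, 42, 42, 42
The 2 values of 24 occupy positions 2–3 → each gets rank 3.
The 3 values of 42 occupy positions 7–9 → each gets rank 9.
Gus has value 35 → rank 6.

6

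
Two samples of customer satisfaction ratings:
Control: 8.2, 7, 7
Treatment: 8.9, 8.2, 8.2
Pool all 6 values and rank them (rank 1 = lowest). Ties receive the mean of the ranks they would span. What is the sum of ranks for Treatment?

Sorted (ascending): 7, 7, 8.2, 8.2, 8.2, 8.9
The 2 values of 7 occupy positions 1–2 → average rank (1+2)/2 = 1.5.
The 3 values of 8.2 occupy positions 3–5 → average rank 4.
Treatment values → pooled ranks: 8.9→6, 8.2→4, 8.2→4
Rank sum = 6 + 4 + 4 = 14

14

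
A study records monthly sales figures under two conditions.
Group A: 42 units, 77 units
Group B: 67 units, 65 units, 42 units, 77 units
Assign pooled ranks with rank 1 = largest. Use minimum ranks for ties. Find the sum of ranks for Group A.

6

Sorted (descending): 77, 77, 67, 65, 42, 42
The 2 values of 77 occupy positions 1–2 → each gets rank 1.
The 2 values of 42 occupy positions 5–6 → each gets rank 5.
Group A values → pooled ranks: 42→5, 77→1
Rank sum = 5 + 1 = 6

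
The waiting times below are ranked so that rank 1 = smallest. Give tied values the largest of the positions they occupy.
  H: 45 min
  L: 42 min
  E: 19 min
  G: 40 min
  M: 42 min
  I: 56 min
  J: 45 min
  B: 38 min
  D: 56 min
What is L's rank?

5

Sorted (ascending): 19, 38, 40, 42, 42, 45, 45, 56, 56
The 2 values of 42 occupy positions 4–5 → each gets rank 5.
The 2 values of 45 occupy positions 6–7 → each gets rank 7.
The 2 values of 56 occupy positions 8–9 → each gets rank 9.
L has value 42 min → rank 5.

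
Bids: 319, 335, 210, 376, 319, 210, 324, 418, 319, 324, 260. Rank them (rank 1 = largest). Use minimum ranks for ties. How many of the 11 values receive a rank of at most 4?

5

Sorted (descending): 418, 376, 335, 324, 324, 319, 319, 319, 260, 210, 210
The 2 values of 324 occupy positions 4–5 → each gets rank 4.
The 3 values of 319 occupy positions 6–8 → each gets rank 6.
The 2 values of 210 occupy positions 10–11 → each gets rank 10.
Ranks ≤ 4: {1, 2, 3, 4, 4} → 5 values.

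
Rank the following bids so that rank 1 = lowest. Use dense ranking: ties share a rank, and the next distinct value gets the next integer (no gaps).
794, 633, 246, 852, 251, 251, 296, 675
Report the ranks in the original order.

6, 4, 1, 7, 2, 2, 3, 5

Sorted (ascending): 246, 251, 251, 296, 633, 675, 794, 852
The 2 values of 251 share dense rank 2.
Remaining distinct values take the next consecutive integers.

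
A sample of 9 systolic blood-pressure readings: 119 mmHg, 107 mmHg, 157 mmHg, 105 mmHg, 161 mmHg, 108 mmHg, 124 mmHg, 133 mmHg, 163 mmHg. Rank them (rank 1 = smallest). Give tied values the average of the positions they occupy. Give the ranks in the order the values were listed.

4, 2, 7, 1, 8, 3, 5, 6, 9

Sorted (ascending): 105, 107, 108, 119, 124, 133, 157, 161, 163
No ties — each value takes its position as its rank.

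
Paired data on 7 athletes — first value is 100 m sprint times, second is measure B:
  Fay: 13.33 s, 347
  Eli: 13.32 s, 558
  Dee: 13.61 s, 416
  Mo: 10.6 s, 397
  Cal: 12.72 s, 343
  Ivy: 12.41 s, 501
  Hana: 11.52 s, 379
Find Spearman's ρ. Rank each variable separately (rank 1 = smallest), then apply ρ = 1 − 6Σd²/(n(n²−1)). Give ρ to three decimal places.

0.071

Ranks of variable 1: 6, 5, 7, 1, 4, 3, 2
Ranks of variable 2: 2, 7, 5, 4, 1, 6, 3
d = r₁ − r₂: 4, -2, 2, -3, 3, -3, -1
d²: 16, 4, 4, 9, 9, 9, 1; Σd² = 52
ρ = 1 − 6·52/(7·48) = 1 − 312/336 = 0.071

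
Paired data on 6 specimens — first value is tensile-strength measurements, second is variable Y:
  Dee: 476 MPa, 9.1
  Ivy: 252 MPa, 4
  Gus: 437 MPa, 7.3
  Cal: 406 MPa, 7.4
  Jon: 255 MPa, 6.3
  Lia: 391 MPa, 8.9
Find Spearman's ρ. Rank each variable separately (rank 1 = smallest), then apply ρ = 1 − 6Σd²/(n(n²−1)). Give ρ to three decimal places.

0.771

Ranks of variable 1: 6, 1, 5, 4, 2, 3
Ranks of variable 2: 6, 1, 3, 4, 2, 5
d = r₁ − r₂: 0, 0, 2, 0, 0, -2
d²: 0, 0, 4, 0, 0, 4; Σd² = 8
ρ = 1 − 6·8/(6·35) = 1 − 48/210 = 0.771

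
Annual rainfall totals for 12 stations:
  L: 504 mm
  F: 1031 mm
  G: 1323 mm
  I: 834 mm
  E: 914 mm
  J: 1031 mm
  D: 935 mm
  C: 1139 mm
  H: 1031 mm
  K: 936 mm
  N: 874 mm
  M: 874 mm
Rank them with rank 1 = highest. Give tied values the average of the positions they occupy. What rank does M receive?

Sorted (descending): 1323, 1139, 1031, 1031, 1031, 936, 935, 914, 874, 874, 834, 504
The 3 values of 1031 occupy positions 3–5 → average rank 4.
The 2 values of 874 occupy positions 9–10 → average rank (9+10)/2 = 9.5.
M has value 874 mm → rank 9.5.

9.5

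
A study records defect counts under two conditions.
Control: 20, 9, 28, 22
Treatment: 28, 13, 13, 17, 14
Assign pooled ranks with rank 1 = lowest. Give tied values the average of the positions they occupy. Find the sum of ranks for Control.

Sorted (ascending): 9, 13, 13, 14, 17, 20, 22, 28, 28
The 2 values of 13 occupy positions 2–3 → average rank (2+3)/2 = 2.5.
The 2 values of 28 occupy positions 8–9 → average rank (8+9)/2 = 8.5.
Control values → pooled ranks: 20→6, 9→1, 28→8.5, 22→7
Rank sum = 6 + 1 + 8.5 + 7 = 22.5

22.5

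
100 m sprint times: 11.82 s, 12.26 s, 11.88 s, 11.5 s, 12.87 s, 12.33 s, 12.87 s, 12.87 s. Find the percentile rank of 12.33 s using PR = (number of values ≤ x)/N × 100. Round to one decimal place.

N = 8.
Strictly below 12.33: 4. Equal to 12.33: 1.
PR = 5/8 × 100 = 62.5

62.5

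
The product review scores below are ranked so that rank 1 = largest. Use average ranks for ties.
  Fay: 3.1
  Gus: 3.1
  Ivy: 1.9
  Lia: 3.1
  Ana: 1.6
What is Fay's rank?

2

Sorted (descending): 3.1, 3.1, 3.1, 1.9, 1.6
The 3 values of 3.1 occupy positions 1–3 → average rank 2.
Fay has value 3.1 → rank 2.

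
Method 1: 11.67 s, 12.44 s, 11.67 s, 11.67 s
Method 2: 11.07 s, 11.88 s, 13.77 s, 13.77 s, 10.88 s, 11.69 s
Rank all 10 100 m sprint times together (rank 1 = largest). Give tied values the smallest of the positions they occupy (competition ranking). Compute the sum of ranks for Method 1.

Sorted (descending): 13.77, 13.77, 12.44, 11.88, 11.69, 11.67, 11.67, 11.67, 11.07, 10.88
The 2 values of 13.77 occupy positions 1–2 → each gets rank 1.
The 3 values of 11.67 occupy positions 6–8 → each gets rank 6.
Method 1 values → pooled ranks: 11.67→6, 12.44→3, 11.67→6, 11.67→6
Rank sum = 6 + 3 + 6 + 6 = 21

21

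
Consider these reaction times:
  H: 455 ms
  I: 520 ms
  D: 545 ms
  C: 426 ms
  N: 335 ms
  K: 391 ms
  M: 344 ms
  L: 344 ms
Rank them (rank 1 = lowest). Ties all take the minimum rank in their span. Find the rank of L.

2

Sorted (ascending): 335, 344, 344, 391, 426, 455, 520, 545
The 2 values of 344 occupy positions 2–3 → each gets rank 2.
L has value 344 ms → rank 2.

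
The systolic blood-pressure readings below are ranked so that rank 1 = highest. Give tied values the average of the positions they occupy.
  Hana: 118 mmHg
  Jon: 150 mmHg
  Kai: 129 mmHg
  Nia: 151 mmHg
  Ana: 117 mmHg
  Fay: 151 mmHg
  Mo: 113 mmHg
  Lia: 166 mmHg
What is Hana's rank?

6

Sorted (descending): 166, 151, 151, 150, 129, 118, 117, 113
The 2 values of 151 occupy positions 2–3 → average rank (2+3)/2 = 2.5.
Hana has value 118 mmHg → rank 6.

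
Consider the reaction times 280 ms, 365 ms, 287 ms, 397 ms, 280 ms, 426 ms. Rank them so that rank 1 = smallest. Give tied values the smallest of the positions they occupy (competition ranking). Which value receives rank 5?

397

Sorted (ascending): 280, 280, 287, 365, 397, 426
The 2 values of 280 occupy positions 1–2 → each gets rank 1.
Rank 5 → value 397.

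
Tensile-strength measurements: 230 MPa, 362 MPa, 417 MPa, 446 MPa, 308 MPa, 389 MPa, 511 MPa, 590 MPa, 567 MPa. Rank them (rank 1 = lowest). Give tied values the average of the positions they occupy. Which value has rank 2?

308

Sorted (ascending): 230, 308, 362, 389, 417, 446, 511, 567, 590
No ties — each value takes its position as its rank.
Rank 2 → value 308.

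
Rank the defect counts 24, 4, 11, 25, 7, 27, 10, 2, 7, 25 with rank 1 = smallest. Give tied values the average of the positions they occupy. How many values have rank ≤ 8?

7

Sorted (ascending): 2, 4, 7, 7, 10, 11, 24, 25, 25, 27
The 2 values of 7 occupy positions 3–4 → average rank (3+4)/2 = 3.5.
The 2 values of 25 occupy positions 8–9 → average rank (8+9)/2 = 8.5.
Ranks ≤ 8: {1, 2, 3.5, 3.5, 5, 6, 7} → 7 values.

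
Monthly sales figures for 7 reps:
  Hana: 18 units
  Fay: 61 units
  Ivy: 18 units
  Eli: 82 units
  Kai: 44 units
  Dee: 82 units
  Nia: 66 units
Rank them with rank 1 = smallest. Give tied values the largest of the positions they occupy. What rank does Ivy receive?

2

Sorted (ascending): 18, 18, 44, 61, 66, 82, 82
The 2 values of 18 occupy positions 1–2 → each gets rank 2.
The 2 values of 82 occupy positions 6–7 → each gets rank 7.
Ivy has value 18 units → rank 2.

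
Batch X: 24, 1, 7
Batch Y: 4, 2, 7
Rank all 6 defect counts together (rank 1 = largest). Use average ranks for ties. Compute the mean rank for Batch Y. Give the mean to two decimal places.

3.83

Sorted (descending): 24, 7, 7, 4, 2, 1
The 2 values of 7 occupy positions 2–3 → average rank (2+3)/2 = 2.5.
Batch Y values → pooled ranks: 4→4, 2→5, 7→2.5
Mean rank = (4 + 5 + 2.5) / 3 = 3.83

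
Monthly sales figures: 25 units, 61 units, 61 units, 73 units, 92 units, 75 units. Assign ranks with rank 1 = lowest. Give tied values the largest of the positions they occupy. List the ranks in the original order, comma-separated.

1, 3, 3, 4, 6, 5

Sorted (ascending): 25, 61, 61, 73, 75, 92
The 2 values of 61 occupy positions 2–3 → each gets rank 3.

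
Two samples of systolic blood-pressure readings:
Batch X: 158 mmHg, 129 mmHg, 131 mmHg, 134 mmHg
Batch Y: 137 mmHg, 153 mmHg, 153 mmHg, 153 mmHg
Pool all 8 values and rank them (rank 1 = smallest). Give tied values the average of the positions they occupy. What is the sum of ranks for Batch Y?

Sorted (ascending): 129, 131, 134, 137, 153, 153, 153, 158
The 3 values of 153 occupy positions 5–7 → average rank 6.
Batch Y values → pooled ranks: 137→4, 153→6, 153→6, 153→6
Rank sum = 4 + 6 + 6 + 6 = 22

22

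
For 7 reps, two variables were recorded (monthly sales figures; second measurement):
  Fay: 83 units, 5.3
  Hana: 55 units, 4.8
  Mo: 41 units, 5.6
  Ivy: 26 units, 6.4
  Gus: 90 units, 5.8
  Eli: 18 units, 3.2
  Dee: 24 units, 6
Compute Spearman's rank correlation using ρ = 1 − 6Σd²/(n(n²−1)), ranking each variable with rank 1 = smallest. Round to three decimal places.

0.036

Ranks of variable 1: 6, 5, 4, 3, 7, 1, 2
Ranks of variable 2: 3, 2, 4, 7, 5, 1, 6
d = r₁ − r₂: 3, 3, 0, -4, 2, 0, -4
d²: 9, 9, 0, 16, 4, 0, 16; Σd² = 54
ρ = 1 − 6·54/(7·48) = 1 − 324/336 = 0.036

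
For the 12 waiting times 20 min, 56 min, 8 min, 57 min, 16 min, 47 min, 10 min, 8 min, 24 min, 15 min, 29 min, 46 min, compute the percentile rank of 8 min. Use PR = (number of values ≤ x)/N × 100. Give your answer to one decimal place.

N = 12.
Strictly below 8: 0. Equal to 8: 2.
PR = 2/12 × 100 = 16.7

16.7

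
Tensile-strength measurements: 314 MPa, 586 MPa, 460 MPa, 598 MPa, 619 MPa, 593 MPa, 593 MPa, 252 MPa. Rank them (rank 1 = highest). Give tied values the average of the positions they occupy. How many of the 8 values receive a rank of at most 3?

2

Sorted (descending): 619, 598, 593, 593, 586, 460, 314, 252
The 2 values of 593 occupy positions 3–4 → average rank (3+4)/2 = 3.5.
Ranks ≤ 3: {1, 2} → 2 values.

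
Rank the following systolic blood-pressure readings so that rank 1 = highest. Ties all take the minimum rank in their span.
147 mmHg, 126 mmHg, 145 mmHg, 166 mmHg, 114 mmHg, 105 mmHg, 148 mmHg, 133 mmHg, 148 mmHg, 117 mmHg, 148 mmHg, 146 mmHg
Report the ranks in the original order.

5, 9, 7, 1, 11, 12, 2, 8, 2, 10, 2, 6

Sorted (descending): 166, 148, 148, 148, 147, 146, 145, 133, 126, 117, 114, 105
The 3 values of 148 occupy positions 2–4 → each gets rank 2.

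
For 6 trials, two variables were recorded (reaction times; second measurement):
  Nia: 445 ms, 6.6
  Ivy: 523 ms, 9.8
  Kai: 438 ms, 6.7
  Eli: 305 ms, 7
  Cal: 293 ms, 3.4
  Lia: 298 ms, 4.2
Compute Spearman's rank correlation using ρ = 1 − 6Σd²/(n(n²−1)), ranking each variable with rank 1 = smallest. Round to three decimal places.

0.771

Ranks of variable 1: 5, 6, 4, 3, 1, 2
Ranks of variable 2: 3, 6, 4, 5, 1, 2
d = r₁ − r₂: 2, 0, 0, -2, 0, 0
d²: 4, 0, 0, 4, 0, 0; Σd² = 8
ρ = 1 − 6·8/(6·35) = 1 − 48/210 = 0.771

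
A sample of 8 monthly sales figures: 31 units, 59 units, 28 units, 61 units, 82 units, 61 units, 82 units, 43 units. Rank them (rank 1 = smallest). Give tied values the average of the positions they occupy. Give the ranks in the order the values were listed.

2, 4, 1, 5.5, 7.5, 5.5, 7.5, 3

Sorted (ascending): 28, 31, 43, 59, 61, 61, 82, 82
The 2 values of 61 occupy positions 5–6 → average rank (5+6)/2 = 5.5.
The 2 values of 82 occupy positions 7–8 → average rank (7+8)/2 = 7.5.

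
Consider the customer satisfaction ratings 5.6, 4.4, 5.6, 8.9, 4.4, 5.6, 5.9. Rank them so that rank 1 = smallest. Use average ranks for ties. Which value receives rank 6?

Sorted (ascending): 4.4, 4.4, 5.6, 5.6, 5.6, 5.9, 8.9
The 2 values of 4.4 occupy positions 1–2 → average rank (1+2)/2 = 1.5.
The 3 values of 5.6 occupy positions 3–5 → average rank 4.
Rank 6 → value 5.9.

5.9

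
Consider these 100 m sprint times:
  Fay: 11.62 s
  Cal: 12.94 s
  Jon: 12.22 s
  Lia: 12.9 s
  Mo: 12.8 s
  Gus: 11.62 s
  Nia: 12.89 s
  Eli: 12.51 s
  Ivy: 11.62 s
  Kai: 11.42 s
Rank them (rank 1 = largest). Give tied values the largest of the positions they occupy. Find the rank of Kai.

10

Sorted (descending): 12.94, 12.9, 12.89, 12.8, 12.51, 12.22, 11.62, 11.62, 11.62, 11.42
The 3 values of 11.62 occupy positions 7–9 → each gets rank 9.
Kai has value 11.42 s → rank 10.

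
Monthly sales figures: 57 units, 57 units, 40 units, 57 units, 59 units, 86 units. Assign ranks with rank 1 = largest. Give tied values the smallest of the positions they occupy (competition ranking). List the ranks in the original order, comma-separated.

3, 3, 6, 3, 2, 1

Sorted (descending): 86, 59, 57, 57, 57, 40
The 3 values of 57 occupy positions 3–5 → each gets rank 3.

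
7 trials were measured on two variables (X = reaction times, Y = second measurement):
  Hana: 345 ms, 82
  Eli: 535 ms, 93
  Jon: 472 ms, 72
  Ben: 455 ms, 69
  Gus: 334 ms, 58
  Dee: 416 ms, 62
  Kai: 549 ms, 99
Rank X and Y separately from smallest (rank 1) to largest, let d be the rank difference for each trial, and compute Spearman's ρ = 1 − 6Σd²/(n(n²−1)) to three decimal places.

0.786

Ranks of variable 1: 2, 6, 5, 4, 1, 3, 7
Ranks of variable 2: 5, 6, 4, 3, 1, 2, 7
d = r₁ − r₂: -3, 0, 1, 1, 0, 1, 0
d²: 9, 0, 1, 1, 0, 1, 0; Σd² = 12
ρ = 1 − 6·12/(7·48) = 1 − 72/336 = 0.786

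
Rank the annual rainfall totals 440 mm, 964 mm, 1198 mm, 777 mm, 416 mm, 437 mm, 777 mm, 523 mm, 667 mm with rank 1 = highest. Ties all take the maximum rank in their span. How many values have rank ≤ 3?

Sorted (descending): 1198, 964, 777, 777, 667, 523, 440, 437, 416
The 2 values of 777 occupy positions 3–4 → each gets rank 4.
Ranks ≤ 3: {1, 2} → 2 values.

2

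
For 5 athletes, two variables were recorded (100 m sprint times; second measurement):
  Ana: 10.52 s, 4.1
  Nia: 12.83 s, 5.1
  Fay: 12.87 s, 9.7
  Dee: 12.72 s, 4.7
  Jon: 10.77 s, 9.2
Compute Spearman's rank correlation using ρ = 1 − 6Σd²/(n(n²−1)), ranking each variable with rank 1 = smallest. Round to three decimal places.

0.700

Ranks of variable 1: 1, 4, 5, 3, 2
Ranks of variable 2: 1, 3, 5, 2, 4
d = r₁ − r₂: 0, 1, 0, 1, -2
d²: 0, 1, 0, 1, 4; Σd² = 6
ρ = 1 − 6·6/(5·24) = 1 − 36/120 = 0.700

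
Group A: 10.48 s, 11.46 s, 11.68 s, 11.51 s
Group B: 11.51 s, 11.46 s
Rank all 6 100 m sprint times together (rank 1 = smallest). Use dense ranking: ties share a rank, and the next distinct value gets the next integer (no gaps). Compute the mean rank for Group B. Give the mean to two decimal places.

Sorted (ascending): 10.48, 11.46, 11.46, 11.51, 11.51, 11.68
The 2 values of 11.46 share dense rank 2.
The 2 values of 11.51 share dense rank 3.
Remaining distinct values take the next consecutive integers.
Group B values → pooled ranks: 11.51→3, 11.46→2
Mean rank = (3 + 2) / 2 = 2.50

2.50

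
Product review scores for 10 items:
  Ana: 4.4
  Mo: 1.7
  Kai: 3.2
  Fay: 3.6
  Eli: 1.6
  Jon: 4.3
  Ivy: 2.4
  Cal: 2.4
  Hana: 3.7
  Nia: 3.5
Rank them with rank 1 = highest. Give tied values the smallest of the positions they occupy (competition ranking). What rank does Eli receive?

Sorted (descending): 4.4, 4.3, 3.7, 3.6, 3.5, 3.2, 2.4, 2.4, 1.7, 1.6
The 2 values of 2.4 occupy positions 7–8 → each gets rank 7.
Eli has value 1.6 → rank 10.

10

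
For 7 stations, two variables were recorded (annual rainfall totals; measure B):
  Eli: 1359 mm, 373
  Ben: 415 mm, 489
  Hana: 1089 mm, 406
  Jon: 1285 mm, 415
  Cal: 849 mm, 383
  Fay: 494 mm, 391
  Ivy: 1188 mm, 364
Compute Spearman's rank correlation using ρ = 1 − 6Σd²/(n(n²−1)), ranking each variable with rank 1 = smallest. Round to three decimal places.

-0.464

Ranks of variable 1: 7, 1, 4, 6, 3, 2, 5
Ranks of variable 2: 2, 7, 5, 6, 3, 4, 1
d = r₁ − r₂: 5, -6, -1, 0, 0, -2, 4
d²: 25, 36, 1, 0, 0, 4, 16; Σd² = 82
ρ = 1 − 6·82/(7·48) = 1 − 492/336 = -0.464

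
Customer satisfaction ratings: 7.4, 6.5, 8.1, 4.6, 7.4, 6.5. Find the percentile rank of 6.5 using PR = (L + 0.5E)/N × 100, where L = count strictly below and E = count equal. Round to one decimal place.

33.3

N = 6.
Strictly below 6.5: 1. Equal to 6.5: 2.
PR = (1 + 0.5·2)/6 × 100 = 33.3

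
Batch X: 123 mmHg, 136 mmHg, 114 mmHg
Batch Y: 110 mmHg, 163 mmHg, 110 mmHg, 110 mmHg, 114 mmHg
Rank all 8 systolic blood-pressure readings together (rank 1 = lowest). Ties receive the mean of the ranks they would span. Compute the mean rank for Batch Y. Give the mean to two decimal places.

3.70

Sorted (ascending): 110, 110, 110, 114, 114, 123, 136, 163
The 3 values of 110 occupy positions 1–3 → average rank 2.
The 2 values of 114 occupy positions 4–5 → average rank (4+5)/2 = 4.5.
Batch Y values → pooled ranks: 110→2, 163→8, 110→2, 110→2, 114→4.5
Mean rank = (2 + 8 + 2 + 2 + 4.5) / 5 = 3.70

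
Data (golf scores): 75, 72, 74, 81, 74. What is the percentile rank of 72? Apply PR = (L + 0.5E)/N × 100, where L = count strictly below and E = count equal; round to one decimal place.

10.0

N = 5.
Strictly below 72: 0. Equal to 72: 1.
PR = (0 + 0.5·1)/5 × 100 = 10.0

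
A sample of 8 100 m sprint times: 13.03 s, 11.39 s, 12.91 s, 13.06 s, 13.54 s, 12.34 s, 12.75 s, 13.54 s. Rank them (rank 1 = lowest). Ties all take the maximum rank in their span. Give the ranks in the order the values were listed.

Sorted (ascending): 11.39, 12.34, 12.75, 12.91, 13.03, 13.06, 13.54, 13.54
The 2 values of 13.54 occupy positions 7–8 → each gets rank 8.

5, 1, 4, 6, 8, 2, 3, 8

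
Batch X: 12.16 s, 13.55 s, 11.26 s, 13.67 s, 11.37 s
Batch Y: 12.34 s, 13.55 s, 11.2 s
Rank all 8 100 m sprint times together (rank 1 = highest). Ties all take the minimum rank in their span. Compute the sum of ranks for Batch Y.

Sorted (descending): 13.67, 13.55, 13.55, 12.34, 12.16, 11.37, 11.26, 11.2
The 2 values of 13.55 occupy positions 2–3 → each gets rank 2.
Batch Y values → pooled ranks: 12.34→4, 13.55→2, 11.2→8
Rank sum = 4 + 2 + 8 = 14

14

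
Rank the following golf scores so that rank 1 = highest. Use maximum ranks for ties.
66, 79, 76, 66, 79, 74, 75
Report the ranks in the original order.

7, 2, 3, 7, 2, 5, 4

Sorted (descending): 79, 79, 76, 75, 74, 66, 66
The 2 values of 79 occupy positions 1–2 → each gets rank 2.
The 2 values of 66 occupy positions 6–7 → each gets rank 7.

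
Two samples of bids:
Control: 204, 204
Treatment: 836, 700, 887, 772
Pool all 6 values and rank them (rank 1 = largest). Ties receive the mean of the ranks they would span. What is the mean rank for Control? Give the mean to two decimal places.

5.50

Sorted (descending): 887, 836, 772, 700, 204, 204
The 2 values of 204 occupy positions 5–6 → average rank (5+6)/2 = 5.5.
Control values → pooled ranks: 204→5.5, 204→5.5
Mean rank = (5.5 + 5.5) / 2 = 5.50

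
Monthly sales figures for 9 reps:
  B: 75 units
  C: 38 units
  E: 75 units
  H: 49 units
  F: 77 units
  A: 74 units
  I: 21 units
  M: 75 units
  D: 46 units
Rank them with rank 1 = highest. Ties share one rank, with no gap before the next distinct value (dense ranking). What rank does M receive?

2

Sorted (descending): 77, 75, 75, 75, 74, 49, 46, 38, 21
The 3 values of 75 share dense rank 2.
Remaining distinct values take the next consecutive integers.
M has value 75 units → rank 2.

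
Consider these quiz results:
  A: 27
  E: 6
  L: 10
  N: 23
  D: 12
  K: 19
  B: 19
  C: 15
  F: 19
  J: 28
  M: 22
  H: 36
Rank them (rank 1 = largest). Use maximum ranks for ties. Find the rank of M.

Sorted (descending): 36, 28, 27, 23, 22, 19, 19, 19, 15, 12, 10, 6
The 3 values of 19 occupy positions 6–8 → each gets rank 8.
M has value 22 → rank 5.

5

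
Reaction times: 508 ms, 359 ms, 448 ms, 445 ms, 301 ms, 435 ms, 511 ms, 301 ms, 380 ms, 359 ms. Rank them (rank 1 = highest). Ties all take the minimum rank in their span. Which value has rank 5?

435

Sorted (descending): 511, 508, 448, 445, 435, 380, 359, 359, 301, 301
The 2 values of 359 occupy positions 7–8 → each gets rank 7.
The 2 values of 301 occupy positions 9–10 → each gets rank 9.
Rank 5 → value 435.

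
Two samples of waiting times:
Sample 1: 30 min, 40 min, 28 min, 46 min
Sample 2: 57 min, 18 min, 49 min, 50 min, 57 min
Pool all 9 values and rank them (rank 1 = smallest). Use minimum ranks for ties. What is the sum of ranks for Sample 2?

Sorted (ascending): 18, 28, 30, 40, 46, 49, 50, 57, 57
The 2 values of 57 occupy positions 8–9 → each gets rank 8.
Sample 2 values → pooled ranks: 57→8, 18→1, 49→6, 50→7, 57→8
Rank sum = 8 + 1 + 6 + 7 + 8 = 30

30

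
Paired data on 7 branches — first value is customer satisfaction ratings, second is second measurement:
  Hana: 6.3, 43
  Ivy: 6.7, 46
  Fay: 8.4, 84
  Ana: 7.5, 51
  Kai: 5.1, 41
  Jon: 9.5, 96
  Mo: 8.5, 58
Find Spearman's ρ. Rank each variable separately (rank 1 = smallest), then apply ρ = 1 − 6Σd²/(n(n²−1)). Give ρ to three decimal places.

Ranks of variable 1: 2, 3, 5, 4, 1, 7, 6
Ranks of variable 2: 2, 3, 6, 4, 1, 7, 5
d = r₁ − r₂: 0, 0, -1, 0, 0, 0, 1
d²: 0, 0, 1, 0, 0, 0, 1; Σd² = 2
ρ = 1 − 6·2/(7·48) = 1 − 12/336 = 0.964

0.964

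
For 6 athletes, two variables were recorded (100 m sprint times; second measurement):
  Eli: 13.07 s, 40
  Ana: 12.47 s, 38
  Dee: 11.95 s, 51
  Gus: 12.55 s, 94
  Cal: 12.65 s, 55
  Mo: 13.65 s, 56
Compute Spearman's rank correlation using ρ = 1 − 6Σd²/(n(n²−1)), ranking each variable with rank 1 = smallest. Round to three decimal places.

0.314

Ranks of variable 1: 5, 2, 1, 3, 4, 6
Ranks of variable 2: 2, 1, 3, 6, 4, 5
d = r₁ − r₂: 3, 1, -2, -3, 0, 1
d²: 9, 1, 4, 9, 0, 1; Σd² = 24
ρ = 1 − 6·24/(6·35) = 1 − 144/210 = 0.314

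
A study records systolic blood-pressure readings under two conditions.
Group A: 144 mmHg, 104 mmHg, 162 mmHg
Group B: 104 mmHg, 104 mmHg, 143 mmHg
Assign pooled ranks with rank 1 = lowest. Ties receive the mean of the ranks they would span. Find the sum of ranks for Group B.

8

Sorted (ascending): 104, 104, 104, 143, 144, 162
The 3 values of 104 occupy positions 1–3 → average rank 2.
Group B values → pooled ranks: 104→2, 104→2, 143→4
Rank sum = 2 + 2 + 4 = 8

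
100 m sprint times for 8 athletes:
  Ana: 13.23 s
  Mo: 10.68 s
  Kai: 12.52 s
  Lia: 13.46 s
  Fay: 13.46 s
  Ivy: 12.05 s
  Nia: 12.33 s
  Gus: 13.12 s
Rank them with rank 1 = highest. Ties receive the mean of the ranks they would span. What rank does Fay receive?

Sorted (descending): 13.46, 13.46, 13.23, 13.12, 12.52, 12.33, 12.05, 10.68
The 2 values of 13.46 occupy positions 1–2 → average rank (1+2)/2 = 1.5.
Fay has value 13.46 s → rank 1.5.

1.5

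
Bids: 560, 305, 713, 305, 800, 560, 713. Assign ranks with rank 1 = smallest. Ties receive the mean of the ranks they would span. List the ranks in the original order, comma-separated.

3.5, 1.5, 5.5, 1.5, 7, 3.5, 5.5

Sorted (ascending): 305, 305, 560, 560, 713, 713, 800
The 2 values of 305 occupy positions 1–2 → average rank (1+2)/2 = 1.5.
The 2 values of 560 occupy positions 3–4 → average rank (3+4)/2 = 3.5.
The 2 values of 713 occupy positions 5–6 → average rank (5+6)/2 = 5.5.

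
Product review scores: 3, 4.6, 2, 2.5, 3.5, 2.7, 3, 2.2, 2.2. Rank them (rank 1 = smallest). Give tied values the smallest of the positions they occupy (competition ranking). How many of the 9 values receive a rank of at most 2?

Sorted (ascending): 2, 2.2, 2.2, 2.5, 2.7, 3, 3, 3.5, 4.6
The 2 values of 2.2 occupy positions 2–3 → each gets rank 2.
The 2 values of 3 occupy positions 6–7 → each gets rank 6.
Ranks ≤ 2: {1, 2, 2} → 3 values.

3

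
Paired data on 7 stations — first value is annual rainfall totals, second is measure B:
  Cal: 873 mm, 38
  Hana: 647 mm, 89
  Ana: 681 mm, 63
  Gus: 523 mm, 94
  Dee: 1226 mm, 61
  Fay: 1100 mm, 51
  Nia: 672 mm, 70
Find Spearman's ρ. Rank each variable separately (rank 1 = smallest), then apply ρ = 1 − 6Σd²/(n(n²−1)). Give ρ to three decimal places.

Ranks of variable 1: 5, 2, 4, 1, 7, 6, 3
Ranks of variable 2: 1, 6, 4, 7, 3, 2, 5
d = r₁ − r₂: 4, -4, 0, -6, 4, 4, -2
d²: 16, 16, 0, 36, 16, 16, 4; Σd² = 104
ρ = 1 − 6·104/(7·48) = 1 − 624/336 = -0.857

-0.857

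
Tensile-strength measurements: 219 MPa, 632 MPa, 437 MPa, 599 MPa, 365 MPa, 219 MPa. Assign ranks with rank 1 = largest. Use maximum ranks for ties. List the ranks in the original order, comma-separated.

Sorted (descending): 632, 599, 437, 365, 219, 219
The 2 values of 219 occupy positions 5–6 → each gets rank 6.

6, 1, 3, 2, 4, 6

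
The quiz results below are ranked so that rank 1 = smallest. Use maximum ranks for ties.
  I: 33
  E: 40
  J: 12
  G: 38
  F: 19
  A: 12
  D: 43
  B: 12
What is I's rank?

Sorted (ascending): 12, 12, 12, 19, 33, 38, 40, 43
The 3 values of 12 occupy positions 1–3 → each gets rank 3.
I has value 33 → rank 5.

5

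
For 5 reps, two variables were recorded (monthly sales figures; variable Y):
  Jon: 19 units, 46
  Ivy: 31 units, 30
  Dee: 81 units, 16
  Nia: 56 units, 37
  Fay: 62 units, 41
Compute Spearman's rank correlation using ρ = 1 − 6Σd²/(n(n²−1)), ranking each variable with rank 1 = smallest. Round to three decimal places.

Ranks of variable 1: 1, 2, 5, 3, 4
Ranks of variable 2: 5, 2, 1, 3, 4
d = r₁ − r₂: -4, 0, 4, 0, 0
d²: 16, 0, 16, 0, 0; Σd² = 32
ρ = 1 − 6·32/(5·24) = 1 − 192/120 = -0.600

-0.600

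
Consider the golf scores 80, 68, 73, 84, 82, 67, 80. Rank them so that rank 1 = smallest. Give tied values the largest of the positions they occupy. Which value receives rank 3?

Sorted (ascending): 67, 68, 73, 80, 80, 82, 84
The 2 values of 80 occupy positions 4–5 → each gets rank 5.
Rank 3 → value 73.

73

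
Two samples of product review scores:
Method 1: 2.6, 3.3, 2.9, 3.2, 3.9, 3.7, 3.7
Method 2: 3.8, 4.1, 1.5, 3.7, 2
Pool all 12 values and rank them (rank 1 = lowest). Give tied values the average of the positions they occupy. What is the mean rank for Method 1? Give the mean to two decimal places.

6.43

Sorted (ascending): 1.5, 2, 2.6, 2.9, 3.2, 3.3, 3.7, 3.7, 3.7, 3.8, 3.9, 4.1
The 3 values of 3.7 occupy positions 7–9 → average rank 8.
Method 1 values → pooled ranks: 2.6→3, 3.3→6, 2.9→4, 3.2→5, 3.9→11, 3.7→8, 3.7→8
Mean rank = (3 + 6 + 4 + 5 + 11 + 8 + 8) / 7 = 6.43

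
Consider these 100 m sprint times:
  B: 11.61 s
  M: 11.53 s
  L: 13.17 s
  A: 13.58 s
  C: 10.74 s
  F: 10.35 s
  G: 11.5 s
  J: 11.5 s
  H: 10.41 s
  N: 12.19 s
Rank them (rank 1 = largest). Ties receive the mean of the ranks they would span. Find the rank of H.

9

Sorted (descending): 13.58, 13.17, 12.19, 11.61, 11.53, 11.5, 11.5, 10.74, 10.41, 10.35
The 2 values of 11.5 occupy positions 6–7 → average rank (6+7)/2 = 6.5.
H has value 10.41 s → rank 9.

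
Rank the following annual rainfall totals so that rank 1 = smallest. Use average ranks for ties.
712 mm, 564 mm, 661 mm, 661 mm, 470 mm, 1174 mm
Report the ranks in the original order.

Sorted (ascending): 470, 564, 661, 661, 712, 1174
The 2 values of 661 occupy positions 3–4 → average rank (3+4)/2 = 3.5.

5, 2, 3.5, 3.5, 1, 6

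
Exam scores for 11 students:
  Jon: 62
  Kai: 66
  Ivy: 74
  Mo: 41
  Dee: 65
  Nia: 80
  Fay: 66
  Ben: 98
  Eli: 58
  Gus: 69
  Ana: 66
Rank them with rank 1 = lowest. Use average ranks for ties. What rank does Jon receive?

3

Sorted (ascending): 41, 58, 62, 65, 66, 66, 66, 69, 74, 80, 98
The 3 values of 66 occupy positions 5–7 → average rank 6.
Jon has value 62 → rank 3.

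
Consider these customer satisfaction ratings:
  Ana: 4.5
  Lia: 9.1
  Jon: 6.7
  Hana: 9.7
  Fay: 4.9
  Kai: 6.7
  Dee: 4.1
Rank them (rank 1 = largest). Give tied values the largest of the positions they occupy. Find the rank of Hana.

Sorted (descending): 9.7, 9.1, 6.7, 6.7, 4.9, 4.5, 4.1
The 2 values of 6.7 occupy positions 3–4 → each gets rank 4.
Hana has value 9.7 → rank 1.

1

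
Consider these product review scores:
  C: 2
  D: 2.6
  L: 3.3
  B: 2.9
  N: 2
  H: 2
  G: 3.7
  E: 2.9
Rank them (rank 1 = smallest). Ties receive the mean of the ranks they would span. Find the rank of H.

2

Sorted (ascending): 2, 2, 2, 2.6, 2.9, 2.9, 3.3, 3.7
The 3 values of 2 occupy positions 1–3 → average rank 2.
The 2 values of 2.9 occupy positions 5–6 → average rank (5+6)/2 = 5.5.
H has value 2 → rank 2.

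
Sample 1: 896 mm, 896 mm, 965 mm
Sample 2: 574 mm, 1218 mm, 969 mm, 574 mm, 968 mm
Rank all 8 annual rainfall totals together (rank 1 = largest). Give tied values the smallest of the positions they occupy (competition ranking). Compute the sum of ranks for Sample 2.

Sorted (descending): 1218, 969, 968, 965, 896, 896, 574, 574
The 2 values of 896 occupy positions 5–6 → each gets rank 5.
The 2 values of 574 occupy positions 7–8 → each gets rank 7.
Sample 2 values → pooled ranks: 574→7, 1218→1, 969→2, 574→7, 968→3
Rank sum = 7 + 1 + 2 + 7 + 3 = 20

20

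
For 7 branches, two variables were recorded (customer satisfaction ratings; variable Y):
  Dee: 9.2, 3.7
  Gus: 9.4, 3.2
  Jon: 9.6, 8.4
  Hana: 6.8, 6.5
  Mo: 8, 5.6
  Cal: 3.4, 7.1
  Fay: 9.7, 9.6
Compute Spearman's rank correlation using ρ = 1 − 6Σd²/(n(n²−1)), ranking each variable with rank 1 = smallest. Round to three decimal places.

Ranks of variable 1: 4, 5, 6, 2, 3, 1, 7
Ranks of variable 2: 2, 1, 6, 4, 3, 5, 7
d = r₁ − r₂: 2, 4, 0, -2, 0, -4, 0
d²: 4, 16, 0, 4, 0, 16, 0; Σd² = 40
ρ = 1 − 6·40/(7·48) = 1 − 240/336 = 0.286

0.286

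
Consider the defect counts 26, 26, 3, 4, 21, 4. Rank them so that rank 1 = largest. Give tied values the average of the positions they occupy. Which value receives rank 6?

Sorted (descending): 26, 26, 21, 4, 4, 3
The 2 values of 26 occupy positions 1–2 → average rank (1+2)/2 = 1.5.
The 2 values of 4 occupy positions 4–5 → average rank (4+5)/2 = 4.5.
Rank 6 → value 3.

3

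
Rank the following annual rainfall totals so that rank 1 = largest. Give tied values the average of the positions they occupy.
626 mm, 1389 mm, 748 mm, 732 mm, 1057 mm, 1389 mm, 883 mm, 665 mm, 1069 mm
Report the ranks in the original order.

Sorted (descending): 1389, 1389, 1069, 1057, 883, 748, 732, 665, 626
The 2 values of 1389 occupy positions 1–2 → average rank (1+2)/2 = 1.5.

9, 1.5, 6, 7, 4, 1.5, 5, 8, 3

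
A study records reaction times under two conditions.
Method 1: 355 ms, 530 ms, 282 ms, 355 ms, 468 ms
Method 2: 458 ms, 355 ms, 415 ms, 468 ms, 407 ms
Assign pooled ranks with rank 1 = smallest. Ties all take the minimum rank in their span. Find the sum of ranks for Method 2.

Sorted (ascending): 282, 355, 355, 355, 407, 415, 458, 468, 468, 530
The 3 values of 355 occupy positions 2–4 → each gets rank 2.
The 2 values of 468 occupy positions 8–9 → each gets rank 8.
Method 2 values → pooled ranks: 458→7, 355→2, 415→6, 468→8, 407→5
Rank sum = 7 + 2 + 6 + 8 + 5 = 28

28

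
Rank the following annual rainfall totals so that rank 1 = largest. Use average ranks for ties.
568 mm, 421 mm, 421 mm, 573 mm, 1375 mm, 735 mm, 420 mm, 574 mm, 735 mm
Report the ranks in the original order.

6, 7.5, 7.5, 5, 1, 2.5, 9, 4, 2.5

Sorted (descending): 1375, 735, 735, 574, 573, 568, 421, 421, 420
The 2 values of 735 occupy positions 2–3 → average rank (2+3)/2 = 2.5.
The 2 values of 421 occupy positions 7–8 → average rank (7+8)/2 = 7.5.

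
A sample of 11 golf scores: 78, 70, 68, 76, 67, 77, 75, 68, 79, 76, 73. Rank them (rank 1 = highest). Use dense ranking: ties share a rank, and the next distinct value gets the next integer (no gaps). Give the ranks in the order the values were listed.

Sorted (descending): 79, 78, 77, 76, 76, 75, 73, 70, 68, 68, 67
The 2 values of 76 share dense rank 4.
The 2 values of 68 share dense rank 8.
Remaining distinct values take the next consecutive integers.

2, 7, 8, 4, 9, 3, 5, 8, 1, 4, 6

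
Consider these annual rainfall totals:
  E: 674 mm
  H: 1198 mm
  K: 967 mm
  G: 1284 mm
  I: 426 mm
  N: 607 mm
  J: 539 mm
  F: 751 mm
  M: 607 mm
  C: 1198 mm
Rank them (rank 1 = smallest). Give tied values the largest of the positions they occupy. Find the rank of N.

Sorted (ascending): 426, 539, 607, 607, 674, 751, 967, 1198, 1198, 1284
The 2 values of 607 occupy positions 3–4 → each gets rank 4.
The 2 values of 1198 occupy positions 8–9 → each gets rank 9.
N has value 607 mm → rank 4.

4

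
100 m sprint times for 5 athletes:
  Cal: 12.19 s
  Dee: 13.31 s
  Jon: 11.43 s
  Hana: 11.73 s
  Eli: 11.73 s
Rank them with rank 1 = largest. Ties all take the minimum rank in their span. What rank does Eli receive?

Sorted (descending): 13.31, 12.19, 11.73, 11.73, 11.43
The 2 values of 11.73 occupy positions 3–4 → each gets rank 3.
Eli has value 11.73 s → rank 3.

3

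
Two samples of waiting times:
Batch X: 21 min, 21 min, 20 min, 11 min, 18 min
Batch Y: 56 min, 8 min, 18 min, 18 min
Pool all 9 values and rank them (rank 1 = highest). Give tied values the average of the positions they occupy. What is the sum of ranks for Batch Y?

Sorted (descending): 56, 21, 21, 20, 18, 18, 18, 11, 8
The 2 values of 21 occupy positions 2–3 → average rank (2+3)/2 = 2.5.
The 3 values of 18 occupy positions 5–7 → average rank 6.
Batch Y values → pooled ranks: 56→1, 8→9, 18→6, 18→6
Rank sum = 1 + 9 + 6 + 6 = 22

22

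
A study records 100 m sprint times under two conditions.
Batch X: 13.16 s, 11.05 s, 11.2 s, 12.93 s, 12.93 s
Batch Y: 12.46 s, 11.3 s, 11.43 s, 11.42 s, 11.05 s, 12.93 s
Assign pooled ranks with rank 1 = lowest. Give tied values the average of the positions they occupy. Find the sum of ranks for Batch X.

Sorted (ascending): 11.05, 11.05, 11.2, 11.3, 11.42, 11.43, 12.46, 12.93, 12.93, 12.93, 13.16
The 2 values of 11.05 occupy positions 1–2 → average rank (1+2)/2 = 1.5.
The 3 values of 12.93 occupy positions 8–10 → average rank 9.
Batch X values → pooled ranks: 13.16→11, 11.05→1.5, 11.2→3, 12.93→9, 12.93→9
Rank sum = 11 + 1.5 + 3 + 9 + 9 = 33.5

33.5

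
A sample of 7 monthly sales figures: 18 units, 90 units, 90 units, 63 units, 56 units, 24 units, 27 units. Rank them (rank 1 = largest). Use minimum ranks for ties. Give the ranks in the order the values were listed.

7, 1, 1, 3, 4, 6, 5

Sorted (descending): 90, 90, 63, 56, 27, 24, 18
The 2 values of 90 occupy positions 1–2 → each gets rank 1.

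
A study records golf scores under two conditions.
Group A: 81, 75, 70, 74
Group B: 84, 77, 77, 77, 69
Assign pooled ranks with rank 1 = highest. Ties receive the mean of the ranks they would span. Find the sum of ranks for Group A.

23

Sorted (descending): 84, 81, 77, 77, 77, 75, 74, 70, 69
The 3 values of 77 occupy positions 3–5 → average rank 4.
Group A values → pooled ranks: 81→2, 75→6, 70→8, 74→7
Rank sum = 2 + 6 + 8 + 7 = 23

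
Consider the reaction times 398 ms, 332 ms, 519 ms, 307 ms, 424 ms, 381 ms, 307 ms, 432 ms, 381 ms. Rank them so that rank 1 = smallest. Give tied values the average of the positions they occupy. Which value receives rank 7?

Sorted (ascending): 307, 307, 332, 381, 381, 398, 424, 432, 519
The 2 values of 307 occupy positions 1–2 → average rank (1+2)/2 = 1.5.
The 2 values of 381 occupy positions 4–5 → average rank (4+5)/2 = 4.5.
Rank 7 → value 424.

424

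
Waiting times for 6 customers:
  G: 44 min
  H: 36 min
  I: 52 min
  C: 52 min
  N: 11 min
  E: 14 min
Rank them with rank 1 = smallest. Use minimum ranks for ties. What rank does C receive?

5

Sorted (ascending): 11, 14, 36, 44, 52, 52
The 2 values of 52 occupy positions 5–6 → each gets rank 5.
C has value 52 min → rank 5.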